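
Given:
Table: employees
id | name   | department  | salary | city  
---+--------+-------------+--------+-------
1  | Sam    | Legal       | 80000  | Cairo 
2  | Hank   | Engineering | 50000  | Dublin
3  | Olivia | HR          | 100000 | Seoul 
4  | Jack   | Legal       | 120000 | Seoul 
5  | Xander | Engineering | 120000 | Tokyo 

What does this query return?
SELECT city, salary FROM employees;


Projecting columns: city, salary

5 rows:
Cairo, 80000
Dublin, 50000
Seoul, 100000
Seoul, 120000
Tokyo, 120000


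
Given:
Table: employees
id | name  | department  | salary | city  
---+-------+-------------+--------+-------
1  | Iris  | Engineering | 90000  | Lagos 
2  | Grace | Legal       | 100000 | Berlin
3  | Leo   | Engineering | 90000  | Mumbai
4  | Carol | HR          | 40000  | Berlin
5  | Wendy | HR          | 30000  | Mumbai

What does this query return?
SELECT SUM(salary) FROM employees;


SUM(salary) = 90000 + 100000 + 90000 + 40000 + 30000 = 350000

350000


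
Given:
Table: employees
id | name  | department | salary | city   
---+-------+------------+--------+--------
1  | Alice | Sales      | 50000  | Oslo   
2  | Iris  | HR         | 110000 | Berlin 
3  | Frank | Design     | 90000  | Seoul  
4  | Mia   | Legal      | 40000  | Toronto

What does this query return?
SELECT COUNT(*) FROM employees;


COUNT(*) counts all rows

4


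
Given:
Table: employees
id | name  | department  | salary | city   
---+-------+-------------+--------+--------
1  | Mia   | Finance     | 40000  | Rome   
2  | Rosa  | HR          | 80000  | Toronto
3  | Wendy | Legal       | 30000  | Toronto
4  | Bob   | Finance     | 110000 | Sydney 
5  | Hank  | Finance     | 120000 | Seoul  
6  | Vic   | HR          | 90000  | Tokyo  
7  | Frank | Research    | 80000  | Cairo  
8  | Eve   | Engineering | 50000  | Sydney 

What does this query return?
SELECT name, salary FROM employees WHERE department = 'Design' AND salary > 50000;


Filtering: department = 'Design' AND salary > 50000
Matching: 0 rows

Empty result set (0 rows)


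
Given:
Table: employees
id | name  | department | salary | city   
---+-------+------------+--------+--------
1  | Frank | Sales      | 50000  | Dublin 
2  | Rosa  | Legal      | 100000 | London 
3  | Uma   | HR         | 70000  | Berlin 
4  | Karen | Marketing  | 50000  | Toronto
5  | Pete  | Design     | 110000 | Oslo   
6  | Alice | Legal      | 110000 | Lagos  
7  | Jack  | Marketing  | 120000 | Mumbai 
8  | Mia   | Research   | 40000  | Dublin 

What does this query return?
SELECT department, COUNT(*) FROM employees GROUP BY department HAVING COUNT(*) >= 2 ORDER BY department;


Groups with count >= 2:
  Legal: 2 -> PASS
  Marketing: 2 -> PASS
  Design: 1 -> filtered out
  HR: 1 -> filtered out
  Research: 1 -> filtered out
  Sales: 1 -> filtered out


2 groups:
Legal, 2
Marketing, 2


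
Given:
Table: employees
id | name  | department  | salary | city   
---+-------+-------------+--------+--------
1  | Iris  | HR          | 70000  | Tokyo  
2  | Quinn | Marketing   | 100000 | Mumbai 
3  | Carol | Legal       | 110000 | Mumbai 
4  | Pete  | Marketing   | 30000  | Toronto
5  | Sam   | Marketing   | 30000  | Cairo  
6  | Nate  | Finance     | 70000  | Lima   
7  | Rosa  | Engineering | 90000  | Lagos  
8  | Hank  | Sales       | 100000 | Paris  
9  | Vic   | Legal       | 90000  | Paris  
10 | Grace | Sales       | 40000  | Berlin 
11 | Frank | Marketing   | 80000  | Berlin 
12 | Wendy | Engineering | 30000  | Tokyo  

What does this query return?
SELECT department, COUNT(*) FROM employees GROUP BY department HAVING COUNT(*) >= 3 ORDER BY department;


Groups with count >= 3:
  Marketing: 4 -> PASS
  Engineering: 2 -> filtered out
  Finance: 1 -> filtered out
  HR: 1 -> filtered out
  Legal: 2 -> filtered out
  Sales: 2 -> filtered out


1 groups:
Marketing, 4


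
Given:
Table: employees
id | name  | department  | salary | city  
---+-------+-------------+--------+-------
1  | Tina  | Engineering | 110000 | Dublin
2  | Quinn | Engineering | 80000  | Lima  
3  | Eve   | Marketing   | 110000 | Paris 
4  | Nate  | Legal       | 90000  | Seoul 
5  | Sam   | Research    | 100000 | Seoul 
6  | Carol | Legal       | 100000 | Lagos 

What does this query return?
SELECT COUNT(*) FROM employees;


COUNT(*) counts all rows

6


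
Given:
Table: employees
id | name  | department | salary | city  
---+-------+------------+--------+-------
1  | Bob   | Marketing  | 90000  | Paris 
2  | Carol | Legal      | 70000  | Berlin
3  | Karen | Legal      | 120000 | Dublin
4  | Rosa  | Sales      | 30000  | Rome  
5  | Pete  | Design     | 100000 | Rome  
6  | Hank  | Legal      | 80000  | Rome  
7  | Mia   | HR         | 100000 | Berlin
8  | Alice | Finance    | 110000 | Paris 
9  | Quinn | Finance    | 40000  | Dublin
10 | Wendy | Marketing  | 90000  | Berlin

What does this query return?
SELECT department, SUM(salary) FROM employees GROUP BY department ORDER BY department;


Summing salary within each department:
  Design: 100000 = 100000
  Finance: 110000 + 40000 = 150000
  HR: 100000 = 100000
  Legal: 70000 + 120000 + 80000 = 270000
  Marketing: 90000 + 90000 = 180000
  Sales: 30000 = 30000


6 groups:
Design, 100000
Finance, 150000
HR, 100000
Legal, 270000
Marketing, 180000
Sales, 30000


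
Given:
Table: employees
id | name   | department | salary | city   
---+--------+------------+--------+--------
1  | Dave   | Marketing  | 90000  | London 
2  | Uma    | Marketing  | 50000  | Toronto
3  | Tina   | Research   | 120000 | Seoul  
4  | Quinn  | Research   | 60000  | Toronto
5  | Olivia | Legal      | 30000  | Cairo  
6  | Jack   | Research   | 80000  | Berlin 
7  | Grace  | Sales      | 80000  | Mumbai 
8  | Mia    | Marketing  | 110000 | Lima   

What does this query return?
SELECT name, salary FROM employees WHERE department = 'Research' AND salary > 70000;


Filtering: department = 'Research' AND salary > 70000
Matching: 2 rows

2 rows:
Tina, 120000
Jack, 80000


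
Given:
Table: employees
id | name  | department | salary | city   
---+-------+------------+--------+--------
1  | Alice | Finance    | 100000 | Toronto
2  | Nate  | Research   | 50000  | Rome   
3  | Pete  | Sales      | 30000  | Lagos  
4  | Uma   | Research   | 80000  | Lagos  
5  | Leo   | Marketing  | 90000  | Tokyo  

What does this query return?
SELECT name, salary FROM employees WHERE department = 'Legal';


Filtering: department = 'Legal'
Matching rows: 0

Empty result set (0 rows)


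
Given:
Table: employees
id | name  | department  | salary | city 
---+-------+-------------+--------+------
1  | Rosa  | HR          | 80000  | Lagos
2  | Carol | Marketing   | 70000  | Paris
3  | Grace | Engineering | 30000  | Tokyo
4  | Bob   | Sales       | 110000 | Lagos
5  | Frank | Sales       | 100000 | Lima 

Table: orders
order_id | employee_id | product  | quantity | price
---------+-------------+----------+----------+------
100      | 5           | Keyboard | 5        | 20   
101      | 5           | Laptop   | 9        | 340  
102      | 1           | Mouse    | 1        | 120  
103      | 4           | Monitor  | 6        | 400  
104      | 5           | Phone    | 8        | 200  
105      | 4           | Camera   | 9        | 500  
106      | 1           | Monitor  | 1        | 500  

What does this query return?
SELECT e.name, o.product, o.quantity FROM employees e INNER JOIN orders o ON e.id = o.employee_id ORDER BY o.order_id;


Joining employees.id = orders.employee_id:
  employee Frank (id=5) -> order Keyboard
  employee Frank (id=5) -> order Laptop
  employee Rosa (id=1) -> order Mouse
  employee Bob (id=4) -> order Monitor
  employee Frank (id=5) -> order Phone
  employee Bob (id=4) -> order Camera
  employee Rosa (id=1) -> order Monitor


7 rows:
Frank, Keyboard, 5
Frank, Laptop, 9
Rosa, Mouse, 1
Bob, Monitor, 6
Frank, Phone, 8
Bob, Camera, 9
Rosa, Monitor, 1


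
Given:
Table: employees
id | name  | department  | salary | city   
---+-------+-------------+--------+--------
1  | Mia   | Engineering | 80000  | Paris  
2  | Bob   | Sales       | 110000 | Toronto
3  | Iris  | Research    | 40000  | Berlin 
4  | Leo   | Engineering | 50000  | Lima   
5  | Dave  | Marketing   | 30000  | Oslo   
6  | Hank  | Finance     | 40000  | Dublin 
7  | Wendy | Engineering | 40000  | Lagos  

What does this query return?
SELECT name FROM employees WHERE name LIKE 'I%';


LIKE 'I%' matches names starting with 'I'
Matching: 1

1 rows:
Iris


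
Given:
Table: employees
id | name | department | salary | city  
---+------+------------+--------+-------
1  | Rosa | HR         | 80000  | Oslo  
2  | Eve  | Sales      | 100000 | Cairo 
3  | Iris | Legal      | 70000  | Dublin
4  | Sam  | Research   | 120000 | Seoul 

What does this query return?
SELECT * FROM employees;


SELECT * returns all 4 rows with all columns

4 rows:
1, Rosa, HR, 80000, Oslo
2, Eve, Sales, 100000, Cairo
3, Iris, Legal, 70000, Dublin
4, Sam, Research, 120000, Seoul


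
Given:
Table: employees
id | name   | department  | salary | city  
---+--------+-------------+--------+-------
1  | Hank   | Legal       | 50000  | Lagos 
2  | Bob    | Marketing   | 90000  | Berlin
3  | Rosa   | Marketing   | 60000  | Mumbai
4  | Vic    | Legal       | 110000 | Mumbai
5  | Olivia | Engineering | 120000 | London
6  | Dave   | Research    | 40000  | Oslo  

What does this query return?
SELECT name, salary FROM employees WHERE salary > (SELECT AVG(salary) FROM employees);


Subquery: AVG(salary) = 78333.33
Filtering: salary > 78333.33
  Bob (90000) -> MATCH
  Vic (110000) -> MATCH
  Olivia (120000) -> MATCH


3 rows:
Bob, 90000
Vic, 110000
Olivia, 120000


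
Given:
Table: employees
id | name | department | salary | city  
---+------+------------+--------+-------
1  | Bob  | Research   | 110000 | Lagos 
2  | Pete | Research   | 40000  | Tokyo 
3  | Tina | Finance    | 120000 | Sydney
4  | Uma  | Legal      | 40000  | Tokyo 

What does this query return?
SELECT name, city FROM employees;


Projecting columns: name, city

4 rows:
Bob, Lagos
Pete, Tokyo
Tina, Sydney
Uma, Tokyo


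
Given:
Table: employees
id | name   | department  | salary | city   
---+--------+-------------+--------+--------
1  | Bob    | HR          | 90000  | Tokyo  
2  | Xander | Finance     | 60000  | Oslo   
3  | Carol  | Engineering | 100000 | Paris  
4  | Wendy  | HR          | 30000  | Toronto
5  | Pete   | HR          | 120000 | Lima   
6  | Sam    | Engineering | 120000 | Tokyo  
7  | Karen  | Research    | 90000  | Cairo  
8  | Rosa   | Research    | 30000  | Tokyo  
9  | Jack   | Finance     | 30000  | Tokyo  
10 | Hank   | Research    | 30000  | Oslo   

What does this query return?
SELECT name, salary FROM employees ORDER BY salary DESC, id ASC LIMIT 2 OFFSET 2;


Sort by salary DESC (id ASC tiebreak), then skip 2 and take 2
Rows 3 through 4

2 rows:
Carol, 100000
Bob, 90000


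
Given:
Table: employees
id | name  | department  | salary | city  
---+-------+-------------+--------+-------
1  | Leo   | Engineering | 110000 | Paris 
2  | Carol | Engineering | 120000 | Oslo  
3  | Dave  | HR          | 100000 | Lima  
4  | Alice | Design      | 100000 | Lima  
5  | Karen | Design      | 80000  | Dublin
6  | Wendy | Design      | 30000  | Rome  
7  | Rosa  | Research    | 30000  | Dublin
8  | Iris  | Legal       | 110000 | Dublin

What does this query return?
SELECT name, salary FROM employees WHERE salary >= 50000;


Filtering: salary >= 50000
Matching: 6 rows

6 rows:
Leo, 110000
Carol, 120000
Dave, 100000
Alice, 100000
Karen, 80000
Iris, 110000


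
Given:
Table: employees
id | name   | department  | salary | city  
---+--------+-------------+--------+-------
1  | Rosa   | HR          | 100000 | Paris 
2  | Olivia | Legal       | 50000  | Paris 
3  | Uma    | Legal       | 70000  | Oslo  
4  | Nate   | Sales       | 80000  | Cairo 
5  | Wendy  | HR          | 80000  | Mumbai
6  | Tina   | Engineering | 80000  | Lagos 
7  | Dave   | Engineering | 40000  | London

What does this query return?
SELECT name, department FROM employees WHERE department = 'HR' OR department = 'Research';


Filtering: department = 'HR' OR 'Research'
Matching: 2 rows

2 rows:
Rosa, HR
Wendy, HR


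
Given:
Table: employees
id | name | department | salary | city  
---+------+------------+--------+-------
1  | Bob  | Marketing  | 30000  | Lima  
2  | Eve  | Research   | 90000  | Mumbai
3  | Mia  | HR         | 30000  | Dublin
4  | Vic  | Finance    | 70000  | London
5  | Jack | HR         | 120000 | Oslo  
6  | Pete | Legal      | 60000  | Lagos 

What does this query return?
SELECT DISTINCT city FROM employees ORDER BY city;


All 'city' values (row order): Lima, Mumbai, Dublin, London, Oslo, Lagos
Removing duplicates leaves 6 unique value(s).

6 values:
Dublin
Lagos
Lima
London
Mumbai
Oslo


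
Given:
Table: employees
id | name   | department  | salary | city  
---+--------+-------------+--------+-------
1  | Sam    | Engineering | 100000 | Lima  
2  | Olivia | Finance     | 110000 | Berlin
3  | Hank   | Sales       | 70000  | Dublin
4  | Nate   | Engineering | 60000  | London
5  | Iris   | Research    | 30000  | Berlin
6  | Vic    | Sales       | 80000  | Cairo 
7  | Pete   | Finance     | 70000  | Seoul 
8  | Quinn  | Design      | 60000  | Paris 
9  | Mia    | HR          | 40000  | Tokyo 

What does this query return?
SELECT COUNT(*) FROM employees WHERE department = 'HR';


Counting rows where department = 'HR'
  Mia -> MATCH


1


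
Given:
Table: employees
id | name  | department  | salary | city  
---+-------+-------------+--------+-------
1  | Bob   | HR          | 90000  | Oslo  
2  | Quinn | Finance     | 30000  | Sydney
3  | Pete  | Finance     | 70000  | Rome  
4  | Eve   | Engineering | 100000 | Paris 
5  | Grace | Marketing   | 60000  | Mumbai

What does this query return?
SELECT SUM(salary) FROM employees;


SUM(salary) = 90000 + 30000 + 70000 + 100000 + 60000 = 350000

350000


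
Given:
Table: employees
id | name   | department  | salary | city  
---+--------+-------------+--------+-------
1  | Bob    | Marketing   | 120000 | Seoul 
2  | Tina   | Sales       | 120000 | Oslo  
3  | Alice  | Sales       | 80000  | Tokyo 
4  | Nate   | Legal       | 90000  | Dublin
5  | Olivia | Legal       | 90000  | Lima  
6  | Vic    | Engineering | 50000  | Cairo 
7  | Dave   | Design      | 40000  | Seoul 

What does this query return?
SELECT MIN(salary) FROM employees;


Salaries: 120000, 120000, 80000, 90000, 90000, 50000, 40000
MIN = 40000

40000


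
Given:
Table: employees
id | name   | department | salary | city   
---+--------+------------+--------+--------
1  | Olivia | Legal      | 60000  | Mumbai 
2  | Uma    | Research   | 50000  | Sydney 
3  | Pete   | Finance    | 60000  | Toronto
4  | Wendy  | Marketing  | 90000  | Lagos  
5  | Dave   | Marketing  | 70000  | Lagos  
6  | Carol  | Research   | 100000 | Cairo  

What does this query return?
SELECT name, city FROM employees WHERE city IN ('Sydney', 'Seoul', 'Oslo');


Filtering: city IN ('Sydney', 'Seoul', 'Oslo')
Matching: 1 rows

1 rows:
Uma, Sydney


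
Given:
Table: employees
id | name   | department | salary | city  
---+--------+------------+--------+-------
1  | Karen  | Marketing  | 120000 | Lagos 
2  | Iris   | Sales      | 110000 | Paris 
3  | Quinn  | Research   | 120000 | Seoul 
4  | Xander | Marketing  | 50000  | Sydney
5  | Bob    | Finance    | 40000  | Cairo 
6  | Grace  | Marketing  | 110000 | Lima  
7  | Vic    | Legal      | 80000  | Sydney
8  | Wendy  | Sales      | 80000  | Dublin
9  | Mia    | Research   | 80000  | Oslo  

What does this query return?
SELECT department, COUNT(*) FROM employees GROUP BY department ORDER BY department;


Assigning each row to its department group:
  Karen -> Marketing
  Iris -> Sales
  Quinn -> Research
  Xander -> Marketing
  Bob -> Finance
  Grace -> Marketing
  Vic -> Legal
  Wendy -> Sales
  Mia -> Research


5 groups:
Finance, 1
Legal, 1
Marketing, 3
Research, 2
Sales, 2


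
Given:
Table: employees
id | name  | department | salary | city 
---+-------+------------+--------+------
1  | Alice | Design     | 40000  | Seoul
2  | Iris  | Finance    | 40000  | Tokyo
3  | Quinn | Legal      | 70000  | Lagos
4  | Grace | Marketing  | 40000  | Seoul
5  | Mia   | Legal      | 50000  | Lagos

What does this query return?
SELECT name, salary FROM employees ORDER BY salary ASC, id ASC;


Sorting by salary ASC, then id ASC for ties

5 rows:
Alice, 40000
Iris, 40000
Grace, 40000
Mia, 50000
Quinn, 70000


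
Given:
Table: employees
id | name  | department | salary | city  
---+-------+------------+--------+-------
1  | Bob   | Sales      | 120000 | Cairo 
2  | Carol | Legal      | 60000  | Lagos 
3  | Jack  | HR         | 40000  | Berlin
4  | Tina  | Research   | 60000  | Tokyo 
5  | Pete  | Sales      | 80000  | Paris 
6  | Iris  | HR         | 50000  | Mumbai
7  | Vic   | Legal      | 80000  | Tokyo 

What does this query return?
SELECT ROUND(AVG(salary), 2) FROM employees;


SUM(salary) = 490000
COUNT = 7
ROUND(AVG, 2) = ROUND(490000 / 7, 2) = 70000.0

70000.0


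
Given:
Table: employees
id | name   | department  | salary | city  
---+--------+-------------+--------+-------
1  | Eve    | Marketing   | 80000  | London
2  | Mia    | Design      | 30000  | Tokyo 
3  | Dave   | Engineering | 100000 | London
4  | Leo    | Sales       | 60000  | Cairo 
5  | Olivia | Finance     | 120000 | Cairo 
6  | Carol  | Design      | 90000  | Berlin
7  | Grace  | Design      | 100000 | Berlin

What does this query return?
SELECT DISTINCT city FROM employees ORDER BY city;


All 'city' values (row order): London, Tokyo, London, Cairo, Cairo, Berlin, Berlin
Removing duplicates leaves 4 unique value(s).

4 values:
Berlin
Cairo
London
Tokyo


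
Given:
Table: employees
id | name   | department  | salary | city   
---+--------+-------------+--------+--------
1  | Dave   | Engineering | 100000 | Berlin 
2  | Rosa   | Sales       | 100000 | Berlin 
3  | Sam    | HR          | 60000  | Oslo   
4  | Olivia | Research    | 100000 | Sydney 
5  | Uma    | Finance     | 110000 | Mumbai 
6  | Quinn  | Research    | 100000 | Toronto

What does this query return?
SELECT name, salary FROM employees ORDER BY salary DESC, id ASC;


Sorting by salary DESC, then id ASC for ties

6 rows:
Uma, 110000
Dave, 100000
Rosa, 100000
Olivia, 100000
Quinn, 100000
Sam, 60000


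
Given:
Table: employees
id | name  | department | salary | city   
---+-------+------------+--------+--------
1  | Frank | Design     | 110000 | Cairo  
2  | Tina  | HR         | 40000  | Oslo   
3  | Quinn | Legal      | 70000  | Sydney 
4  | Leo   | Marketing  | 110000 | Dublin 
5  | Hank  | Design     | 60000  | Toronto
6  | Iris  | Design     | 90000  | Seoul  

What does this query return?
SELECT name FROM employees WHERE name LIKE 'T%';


LIKE 'T%' matches names starting with 'T'
Matching: 1

1 rows:
Tina


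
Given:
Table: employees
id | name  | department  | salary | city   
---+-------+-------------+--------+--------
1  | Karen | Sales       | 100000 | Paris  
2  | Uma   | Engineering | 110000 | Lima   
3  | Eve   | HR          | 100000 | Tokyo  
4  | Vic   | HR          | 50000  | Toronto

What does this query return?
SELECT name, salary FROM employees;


Projecting columns: name, salary

4 rows:
Karen, 100000
Uma, 110000
Eve, 100000
Vic, 50000


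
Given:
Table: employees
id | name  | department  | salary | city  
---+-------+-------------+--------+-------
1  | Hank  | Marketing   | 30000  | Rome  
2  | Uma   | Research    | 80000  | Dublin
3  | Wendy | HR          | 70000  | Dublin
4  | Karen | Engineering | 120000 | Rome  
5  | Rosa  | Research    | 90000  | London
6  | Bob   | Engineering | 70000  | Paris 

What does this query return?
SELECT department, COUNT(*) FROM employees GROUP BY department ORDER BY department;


Assigning each row to its department group:
  Hank -> Marketing
  Uma -> Research
  Wendy -> HR
  Karen -> Engineering
  Rosa -> Research
  Bob -> Engineering


4 groups:
Engineering, 2
HR, 1
Marketing, 1
Research, 2


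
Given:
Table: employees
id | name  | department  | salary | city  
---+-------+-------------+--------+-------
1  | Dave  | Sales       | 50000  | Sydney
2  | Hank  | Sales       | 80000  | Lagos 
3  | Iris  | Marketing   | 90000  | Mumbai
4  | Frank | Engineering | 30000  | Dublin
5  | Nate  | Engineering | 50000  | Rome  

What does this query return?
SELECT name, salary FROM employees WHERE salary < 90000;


Filtering: salary < 90000
Matching: 4 rows

4 rows:
Dave, 50000
Hank, 80000
Frank, 30000
Nate, 50000


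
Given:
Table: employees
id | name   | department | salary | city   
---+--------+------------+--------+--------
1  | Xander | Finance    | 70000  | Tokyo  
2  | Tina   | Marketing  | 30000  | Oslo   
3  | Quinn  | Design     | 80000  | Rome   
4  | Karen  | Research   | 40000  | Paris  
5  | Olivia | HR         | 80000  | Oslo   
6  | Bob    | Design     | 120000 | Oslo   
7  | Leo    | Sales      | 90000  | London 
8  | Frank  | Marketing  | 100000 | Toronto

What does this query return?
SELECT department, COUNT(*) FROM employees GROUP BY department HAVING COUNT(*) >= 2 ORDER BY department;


Groups with count >= 2:
  Design: 2 -> PASS
  Marketing: 2 -> PASS
  Finance: 1 -> filtered out
  HR: 1 -> filtered out
  Research: 1 -> filtered out
  Sales: 1 -> filtered out


2 groups:
Design, 2
Marketing, 2


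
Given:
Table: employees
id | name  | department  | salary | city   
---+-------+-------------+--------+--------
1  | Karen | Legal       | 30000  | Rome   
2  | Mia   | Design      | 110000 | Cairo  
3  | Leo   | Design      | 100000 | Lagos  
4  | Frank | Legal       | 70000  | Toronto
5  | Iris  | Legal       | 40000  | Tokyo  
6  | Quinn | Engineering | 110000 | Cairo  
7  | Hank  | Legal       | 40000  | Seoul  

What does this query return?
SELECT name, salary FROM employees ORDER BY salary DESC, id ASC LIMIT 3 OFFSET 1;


Sort by salary DESC (id ASC tiebreak), then skip 1 and take 3
Rows 2 through 4

3 rows:
Quinn, 110000
Leo, 100000
Frank, 70000


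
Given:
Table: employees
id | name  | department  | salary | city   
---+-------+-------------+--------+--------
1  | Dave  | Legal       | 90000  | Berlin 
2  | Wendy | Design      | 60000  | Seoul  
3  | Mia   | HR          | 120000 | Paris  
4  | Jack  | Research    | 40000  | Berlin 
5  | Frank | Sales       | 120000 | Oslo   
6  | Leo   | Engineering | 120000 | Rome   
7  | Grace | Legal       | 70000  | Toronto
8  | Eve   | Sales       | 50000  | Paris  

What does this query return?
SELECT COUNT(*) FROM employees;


COUNT(*) counts all rows

8


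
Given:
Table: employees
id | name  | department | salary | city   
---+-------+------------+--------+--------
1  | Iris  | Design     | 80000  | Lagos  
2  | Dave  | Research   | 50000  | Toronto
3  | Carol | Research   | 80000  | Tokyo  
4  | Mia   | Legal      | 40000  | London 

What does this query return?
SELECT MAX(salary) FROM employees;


Salaries: 80000, 50000, 80000, 40000
MAX = 80000

80000


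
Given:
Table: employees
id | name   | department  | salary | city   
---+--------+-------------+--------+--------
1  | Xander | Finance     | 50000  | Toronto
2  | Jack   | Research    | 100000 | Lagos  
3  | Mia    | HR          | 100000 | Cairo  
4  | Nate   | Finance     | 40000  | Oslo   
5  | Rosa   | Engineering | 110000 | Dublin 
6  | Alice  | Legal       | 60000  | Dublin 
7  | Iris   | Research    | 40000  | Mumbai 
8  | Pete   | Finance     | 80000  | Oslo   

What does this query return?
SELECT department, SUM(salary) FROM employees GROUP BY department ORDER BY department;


Summing salary within each department:
  Engineering: 110000 = 110000
  Finance: 50000 + 40000 + 80000 = 170000
  HR: 100000 = 100000
  Legal: 60000 = 60000
  Research: 100000 + 40000 = 140000


5 groups:
Engineering, 110000
Finance, 170000
HR, 100000
Legal, 60000
Research, 140000


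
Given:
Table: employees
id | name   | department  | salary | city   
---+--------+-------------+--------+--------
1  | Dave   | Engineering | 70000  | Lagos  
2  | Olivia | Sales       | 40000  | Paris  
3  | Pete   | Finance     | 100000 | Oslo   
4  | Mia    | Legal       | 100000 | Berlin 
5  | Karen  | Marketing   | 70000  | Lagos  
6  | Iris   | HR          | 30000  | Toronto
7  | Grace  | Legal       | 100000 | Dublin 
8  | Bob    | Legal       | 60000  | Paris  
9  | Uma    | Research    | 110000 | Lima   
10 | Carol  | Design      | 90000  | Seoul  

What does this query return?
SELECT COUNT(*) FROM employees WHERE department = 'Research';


Counting rows where department = 'Research'
  Uma -> MATCH


1


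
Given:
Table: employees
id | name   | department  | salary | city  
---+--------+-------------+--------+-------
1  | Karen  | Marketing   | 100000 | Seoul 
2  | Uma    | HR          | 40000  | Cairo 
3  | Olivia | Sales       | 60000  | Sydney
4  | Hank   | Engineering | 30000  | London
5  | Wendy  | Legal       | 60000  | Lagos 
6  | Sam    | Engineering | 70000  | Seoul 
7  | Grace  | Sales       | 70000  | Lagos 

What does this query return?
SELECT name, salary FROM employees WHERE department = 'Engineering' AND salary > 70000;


Filtering: department = 'Engineering' AND salary > 70000
Matching: 0 rows

Empty result set (0 rows)


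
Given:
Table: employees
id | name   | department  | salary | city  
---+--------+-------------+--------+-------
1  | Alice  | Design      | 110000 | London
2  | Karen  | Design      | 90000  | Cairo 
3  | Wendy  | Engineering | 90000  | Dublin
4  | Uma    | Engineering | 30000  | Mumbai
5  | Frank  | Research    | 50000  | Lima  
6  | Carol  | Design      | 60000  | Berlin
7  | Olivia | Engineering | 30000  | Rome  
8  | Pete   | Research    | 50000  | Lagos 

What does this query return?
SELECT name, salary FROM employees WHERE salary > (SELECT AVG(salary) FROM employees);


Subquery: AVG(salary) = 63750.0
Filtering: salary > 63750.0
  Alice (110000) -> MATCH
  Karen (90000) -> MATCH
  Wendy (90000) -> MATCH


3 rows:
Alice, 110000
Karen, 90000
Wendy, 90000


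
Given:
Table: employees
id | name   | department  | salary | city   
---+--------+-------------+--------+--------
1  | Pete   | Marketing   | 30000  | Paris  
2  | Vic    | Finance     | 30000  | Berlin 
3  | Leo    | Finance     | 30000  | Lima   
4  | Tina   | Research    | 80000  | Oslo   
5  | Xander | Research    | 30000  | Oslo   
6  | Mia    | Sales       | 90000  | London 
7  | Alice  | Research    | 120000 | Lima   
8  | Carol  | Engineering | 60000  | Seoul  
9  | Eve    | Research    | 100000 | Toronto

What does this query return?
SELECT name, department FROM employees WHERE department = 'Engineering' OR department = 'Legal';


Filtering: department = 'Engineering' OR 'Legal'
Matching: 1 rows

1 rows:
Carol, Engineering


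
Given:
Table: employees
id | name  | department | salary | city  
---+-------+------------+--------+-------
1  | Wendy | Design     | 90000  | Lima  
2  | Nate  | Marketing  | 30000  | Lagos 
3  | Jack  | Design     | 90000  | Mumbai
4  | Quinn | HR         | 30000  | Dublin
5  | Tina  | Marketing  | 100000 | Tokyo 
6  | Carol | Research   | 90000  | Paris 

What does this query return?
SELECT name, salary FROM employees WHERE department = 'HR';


Filtering: department = 'HR'
Matching rows: 1

1 rows:
Quinn, 30000


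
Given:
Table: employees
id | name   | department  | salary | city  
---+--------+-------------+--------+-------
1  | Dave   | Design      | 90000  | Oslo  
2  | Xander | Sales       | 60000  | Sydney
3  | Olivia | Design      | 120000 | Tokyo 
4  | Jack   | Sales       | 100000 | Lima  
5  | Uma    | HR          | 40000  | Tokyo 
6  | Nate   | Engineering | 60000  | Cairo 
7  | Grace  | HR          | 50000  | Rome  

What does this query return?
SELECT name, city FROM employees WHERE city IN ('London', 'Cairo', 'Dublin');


Filtering: city IN ('London', 'Cairo', 'Dublin')
Matching: 1 rows

1 rows:
Nate, Cairo


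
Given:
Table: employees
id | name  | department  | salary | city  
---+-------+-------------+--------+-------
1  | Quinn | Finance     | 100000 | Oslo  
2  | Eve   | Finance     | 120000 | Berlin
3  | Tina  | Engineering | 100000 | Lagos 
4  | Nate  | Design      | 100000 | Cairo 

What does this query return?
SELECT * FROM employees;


SELECT * returns all 4 rows with all columns

4 rows:
1, Quinn, Finance, 100000, Oslo
2, Eve, Finance, 120000, Berlin
3, Tina, Engineering, 100000, Lagos
4, Nate, Design, 100000, Cairo


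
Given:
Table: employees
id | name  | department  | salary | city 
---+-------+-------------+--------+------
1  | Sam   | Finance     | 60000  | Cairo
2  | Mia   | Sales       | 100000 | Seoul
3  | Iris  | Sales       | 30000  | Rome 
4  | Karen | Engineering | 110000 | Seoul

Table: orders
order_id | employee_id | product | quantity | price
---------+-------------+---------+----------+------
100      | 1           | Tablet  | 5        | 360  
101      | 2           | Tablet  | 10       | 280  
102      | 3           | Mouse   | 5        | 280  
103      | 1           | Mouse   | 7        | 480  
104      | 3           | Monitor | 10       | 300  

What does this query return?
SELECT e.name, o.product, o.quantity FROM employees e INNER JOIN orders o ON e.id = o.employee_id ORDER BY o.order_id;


Joining employees.id = orders.employee_id:
  employee Sam (id=1) -> order Tablet
  employee Mia (id=2) -> order Tablet
  employee Iris (id=3) -> order Mouse
  employee Sam (id=1) -> order Mouse
  employee Iris (id=3) -> order Monitor


5 rows:
Sam, Tablet, 5
Mia, Tablet, 10
Iris, Mouse, 5
Sam, Mouse, 7
Iris, Monitor, 10


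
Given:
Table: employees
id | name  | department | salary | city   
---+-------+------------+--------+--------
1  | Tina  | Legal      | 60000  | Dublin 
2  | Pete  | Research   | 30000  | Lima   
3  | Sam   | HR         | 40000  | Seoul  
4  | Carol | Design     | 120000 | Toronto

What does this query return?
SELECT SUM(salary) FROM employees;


SUM(salary) = 60000 + 30000 + 40000 + 120000 = 250000

250000


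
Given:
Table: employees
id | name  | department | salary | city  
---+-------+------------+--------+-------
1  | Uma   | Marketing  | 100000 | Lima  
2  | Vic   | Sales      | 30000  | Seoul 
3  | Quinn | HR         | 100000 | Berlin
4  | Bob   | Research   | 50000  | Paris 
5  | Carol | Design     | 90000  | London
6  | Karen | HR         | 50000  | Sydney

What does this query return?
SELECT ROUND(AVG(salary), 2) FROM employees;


SUM(salary) = 420000
COUNT = 6
ROUND(AVG, 2) = ROUND(420000 / 6, 2) = 70000.0

70000.0


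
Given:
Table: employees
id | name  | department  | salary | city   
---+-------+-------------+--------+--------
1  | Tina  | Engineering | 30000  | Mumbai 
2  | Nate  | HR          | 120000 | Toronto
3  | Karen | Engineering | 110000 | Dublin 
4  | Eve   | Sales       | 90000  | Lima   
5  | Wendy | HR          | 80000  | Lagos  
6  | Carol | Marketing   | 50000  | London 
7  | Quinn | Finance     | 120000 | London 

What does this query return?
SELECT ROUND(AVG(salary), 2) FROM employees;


SUM(salary) = 600000
COUNT = 7
ROUND(AVG, 2) = ROUND(600000 / 7, 2) = 85714.29

85714.29


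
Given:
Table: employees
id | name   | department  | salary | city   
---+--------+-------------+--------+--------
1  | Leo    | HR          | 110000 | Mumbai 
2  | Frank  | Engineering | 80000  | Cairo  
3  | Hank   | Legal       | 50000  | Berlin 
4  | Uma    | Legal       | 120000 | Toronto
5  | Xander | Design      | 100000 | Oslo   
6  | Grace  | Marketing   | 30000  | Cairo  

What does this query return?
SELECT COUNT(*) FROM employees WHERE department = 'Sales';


Counting rows where department = 'Sales'


0


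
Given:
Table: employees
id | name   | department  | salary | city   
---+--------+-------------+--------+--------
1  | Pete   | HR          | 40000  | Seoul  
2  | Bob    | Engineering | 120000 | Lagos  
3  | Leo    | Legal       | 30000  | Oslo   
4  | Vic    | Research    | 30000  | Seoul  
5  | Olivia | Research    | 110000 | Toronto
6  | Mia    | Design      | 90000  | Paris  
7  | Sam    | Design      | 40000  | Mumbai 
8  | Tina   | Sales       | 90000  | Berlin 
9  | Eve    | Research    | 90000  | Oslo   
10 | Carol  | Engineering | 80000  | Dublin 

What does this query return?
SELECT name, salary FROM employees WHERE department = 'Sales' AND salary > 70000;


Filtering: department = 'Sales' AND salary > 70000
Matching: 1 rows

1 rows:
Tina, 90000


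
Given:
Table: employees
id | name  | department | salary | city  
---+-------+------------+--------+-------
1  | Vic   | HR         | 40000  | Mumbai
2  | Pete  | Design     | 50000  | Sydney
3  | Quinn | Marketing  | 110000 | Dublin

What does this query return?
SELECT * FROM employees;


SELECT * returns all 3 rows with all columns

3 rows:
1, Vic, HR, 40000, Mumbai
2, Pete, Design, 50000, Sydney
3, Quinn, Marketing, 110000, Dublin


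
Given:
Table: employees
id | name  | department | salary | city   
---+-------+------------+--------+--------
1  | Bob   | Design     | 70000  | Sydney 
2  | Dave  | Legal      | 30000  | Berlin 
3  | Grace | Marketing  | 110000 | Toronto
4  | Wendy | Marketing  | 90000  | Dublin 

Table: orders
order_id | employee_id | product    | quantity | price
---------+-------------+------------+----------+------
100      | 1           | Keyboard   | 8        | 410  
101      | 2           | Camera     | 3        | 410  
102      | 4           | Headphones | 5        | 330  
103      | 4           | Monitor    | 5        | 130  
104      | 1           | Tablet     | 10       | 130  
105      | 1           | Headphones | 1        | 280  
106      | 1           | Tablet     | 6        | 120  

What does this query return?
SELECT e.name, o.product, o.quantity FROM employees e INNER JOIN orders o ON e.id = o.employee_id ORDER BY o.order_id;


Joining employees.id = orders.employee_id:
  employee Bob (id=1) -> order Keyboard
  employee Dave (id=2) -> order Camera
  employee Wendy (id=4) -> order Headphones
  employee Wendy (id=4) -> order Monitor
  employee Bob (id=1) -> order Tablet
  employee Bob (id=1) -> order Headphones
  employee Bob (id=1) -> order Tablet


7 rows:
Bob, Keyboard, 8
Dave, Camera, 3
Wendy, Headphones, 5
Wendy, Monitor, 5
Bob, Tablet, 10
Bob, Headphones, 1
Bob, Tablet, 6


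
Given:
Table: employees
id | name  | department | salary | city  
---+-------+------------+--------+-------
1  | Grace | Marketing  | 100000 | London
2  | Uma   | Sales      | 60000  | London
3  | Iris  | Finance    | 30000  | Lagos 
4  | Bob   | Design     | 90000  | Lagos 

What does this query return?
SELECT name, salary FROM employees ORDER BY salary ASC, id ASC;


Sorting by salary ASC, then id ASC for ties

4 rows:
Iris, 30000
Uma, 60000
Bob, 90000
Grace, 100000


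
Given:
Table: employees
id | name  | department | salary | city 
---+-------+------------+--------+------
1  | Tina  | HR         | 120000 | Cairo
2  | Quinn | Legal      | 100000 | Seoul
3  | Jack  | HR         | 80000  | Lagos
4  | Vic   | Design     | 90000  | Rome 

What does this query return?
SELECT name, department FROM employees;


Projecting columns: name, department

4 rows:
Tina, HR
Quinn, Legal
Jack, HR
Vic, Design


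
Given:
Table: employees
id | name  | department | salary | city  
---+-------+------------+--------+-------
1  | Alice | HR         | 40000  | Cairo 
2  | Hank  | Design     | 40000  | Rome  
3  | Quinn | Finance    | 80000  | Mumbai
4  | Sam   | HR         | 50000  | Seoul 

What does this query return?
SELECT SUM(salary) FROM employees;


SUM(salary) = 40000 + 40000 + 80000 + 50000 = 210000

210000


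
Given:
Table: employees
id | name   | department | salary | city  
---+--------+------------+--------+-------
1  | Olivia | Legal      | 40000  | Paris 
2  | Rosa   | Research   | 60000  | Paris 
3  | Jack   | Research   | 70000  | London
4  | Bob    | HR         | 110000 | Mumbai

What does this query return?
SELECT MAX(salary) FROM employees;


Salaries: 40000, 60000, 70000, 110000
MAX = 110000

110000


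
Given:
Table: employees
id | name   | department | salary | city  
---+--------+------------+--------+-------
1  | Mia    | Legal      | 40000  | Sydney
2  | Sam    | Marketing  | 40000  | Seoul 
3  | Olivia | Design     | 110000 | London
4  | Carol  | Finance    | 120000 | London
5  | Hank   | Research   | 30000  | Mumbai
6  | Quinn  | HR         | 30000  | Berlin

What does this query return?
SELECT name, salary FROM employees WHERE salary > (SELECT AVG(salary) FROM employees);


Subquery: AVG(salary) = 61666.67
Filtering: salary > 61666.67
  Olivia (110000) -> MATCH
  Carol (120000) -> MATCH


2 rows:
Olivia, 110000
Carol, 120000


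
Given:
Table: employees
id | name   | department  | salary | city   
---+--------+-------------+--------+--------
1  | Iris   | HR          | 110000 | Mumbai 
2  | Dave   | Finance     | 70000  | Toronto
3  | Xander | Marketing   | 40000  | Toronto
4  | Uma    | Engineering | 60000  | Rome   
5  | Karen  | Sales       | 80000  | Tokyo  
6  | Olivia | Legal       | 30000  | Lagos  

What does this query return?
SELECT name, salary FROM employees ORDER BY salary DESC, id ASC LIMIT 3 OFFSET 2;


Sort by salary DESC (id ASC tiebreak), then skip 2 and take 3
Rows 3 through 5

3 rows:
Dave, 70000
Uma, 60000
Xander, 40000


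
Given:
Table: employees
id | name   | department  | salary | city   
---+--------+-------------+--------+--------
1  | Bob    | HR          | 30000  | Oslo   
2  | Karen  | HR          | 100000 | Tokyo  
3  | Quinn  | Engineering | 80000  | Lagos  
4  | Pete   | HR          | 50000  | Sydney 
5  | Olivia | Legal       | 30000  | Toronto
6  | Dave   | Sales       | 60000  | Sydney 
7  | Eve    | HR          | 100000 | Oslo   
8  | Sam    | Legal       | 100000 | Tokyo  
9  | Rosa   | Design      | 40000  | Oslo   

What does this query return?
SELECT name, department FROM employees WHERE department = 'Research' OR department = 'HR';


Filtering: department = 'Research' OR 'HR'
Matching: 4 rows

4 rows:
Bob, HR
Karen, HR
Pete, HR
Eve, HR


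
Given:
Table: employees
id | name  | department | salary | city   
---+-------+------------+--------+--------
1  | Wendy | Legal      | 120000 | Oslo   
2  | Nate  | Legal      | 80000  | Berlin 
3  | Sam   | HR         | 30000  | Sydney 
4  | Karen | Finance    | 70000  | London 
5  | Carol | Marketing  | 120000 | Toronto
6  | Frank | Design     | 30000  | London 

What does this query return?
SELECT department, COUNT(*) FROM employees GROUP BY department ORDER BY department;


Assigning each row to its department group:
  Wendy -> Legal
  Nate -> Legal
  Sam -> HR
  Karen -> Finance
  Carol -> Marketing
  Frank -> Design


5 groups:
Design, 1
Finance, 1
HR, 1
Legal, 2
Marketing, 1


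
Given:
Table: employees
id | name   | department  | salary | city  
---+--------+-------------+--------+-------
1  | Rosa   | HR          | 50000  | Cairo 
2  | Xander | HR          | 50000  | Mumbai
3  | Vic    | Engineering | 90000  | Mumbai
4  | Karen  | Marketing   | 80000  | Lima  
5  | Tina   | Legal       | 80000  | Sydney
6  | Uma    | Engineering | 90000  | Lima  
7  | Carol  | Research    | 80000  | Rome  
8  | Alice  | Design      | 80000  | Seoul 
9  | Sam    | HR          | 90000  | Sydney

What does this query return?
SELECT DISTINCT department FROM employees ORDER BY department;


All 'department' values (row order): HR, HR, Engineering, Marketing, Legal, Engineering, Research, Design, HR
Removing duplicates leaves 6 unique value(s).

6 values:
Design
Engineering
HR
Legal
Marketing
Research


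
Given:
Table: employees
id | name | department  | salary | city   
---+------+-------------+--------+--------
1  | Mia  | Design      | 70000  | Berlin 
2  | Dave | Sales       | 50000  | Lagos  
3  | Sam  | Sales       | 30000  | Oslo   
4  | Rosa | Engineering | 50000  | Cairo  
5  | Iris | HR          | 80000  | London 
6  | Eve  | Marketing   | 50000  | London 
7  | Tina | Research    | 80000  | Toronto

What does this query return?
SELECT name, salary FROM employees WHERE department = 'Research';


Filtering: department = 'Research'
Matching rows: 1

1 rows:
Tina, 80000


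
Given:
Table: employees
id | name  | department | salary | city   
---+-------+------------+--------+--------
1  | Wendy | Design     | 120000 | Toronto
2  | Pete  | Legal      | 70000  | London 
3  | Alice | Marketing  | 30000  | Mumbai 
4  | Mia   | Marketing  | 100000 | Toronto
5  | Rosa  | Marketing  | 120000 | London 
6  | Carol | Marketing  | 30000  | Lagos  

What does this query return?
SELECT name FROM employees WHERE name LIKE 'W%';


LIKE 'W%' matches names starting with 'W'
Matching: 1

1 rows:
Wendy
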